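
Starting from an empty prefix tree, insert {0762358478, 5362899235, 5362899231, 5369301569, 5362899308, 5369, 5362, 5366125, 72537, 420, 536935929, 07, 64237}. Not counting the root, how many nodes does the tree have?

52

Trace insertions, counting only characters that open a new branch:
  "0762358478" → 10 new (0, 7, 6, 2, 3, 5, 8, 4, 7, 8)
  "5362899235" → 10 new (5, 3, 6, 2, 8, 9, 9, 2, 3, 5)
  "5362899231" → prefix "536289923" already present; 1 new (1)
  "5369301569" → prefix "536" already present; 7 new (9, 3, 0, 1, 5, 6, 9)
  "5362899308" → prefix "5362899" already present; 3 new (3, 0, 8)
  "5369" → prefix "5369" already present; 0 new (none)
  "5362" → prefix "5362" already present; 0 new (none)
  "5366125" → prefix "536" already present; 4 new (6, 1, 2, 5)
  "72537" → 5 new (7, 2, 5, 3, 7)
  "420" → 3 new (4, 2, 0)
  "536935929" → prefix "53693" already present; 4 new (5, 9, 2, 9)
  "07" → prefix "07" already present; 0 new (none)
  "64237" → 5 new (6, 4, 2, 3, 7)
Total nodes = 10 + 10 + 1 + 7 + 3 + 0 + 0 + 4 + 5 + 3 + 4 + 0 + 5 = 52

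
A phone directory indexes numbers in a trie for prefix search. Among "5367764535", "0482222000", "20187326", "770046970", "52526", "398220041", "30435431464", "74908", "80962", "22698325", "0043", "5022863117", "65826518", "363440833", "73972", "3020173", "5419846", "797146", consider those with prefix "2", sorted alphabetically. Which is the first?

20187326

Filter for "2…" and sort: "20187326", "22698325"
The 1st is 20187326.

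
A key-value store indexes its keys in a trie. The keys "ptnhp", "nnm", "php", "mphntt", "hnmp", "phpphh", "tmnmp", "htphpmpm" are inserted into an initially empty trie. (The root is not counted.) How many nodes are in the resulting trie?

For each word, the new-node count is its length minus the longest prefix already in the trie:
  "ptnhp" → 5 new (p, t, n, h, p)
  "nnm" → 3 new (n, n, m)
  "php" → prefix "p" already present; 2 new (h, p)
  "mphntt" → 6 new (m, p, h, n, t, t)
  "hnmp" → 4 new (h, n, m, p)
  "phpphh" → prefix "php" already present; 3 new (p, h, h)
  "tmnmp" → 5 new (t, m, n, m, p)
  "htphpmpm" → prefix "h" already present; 7 new (t, p, h, p, m, p, m)
Total nodes = 5 + 3 + 2 + 6 + 4 + 3 + 5 + 7 = 35

35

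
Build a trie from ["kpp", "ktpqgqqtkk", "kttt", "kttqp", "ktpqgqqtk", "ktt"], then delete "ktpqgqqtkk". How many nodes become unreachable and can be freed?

1

After clearing the end-marker at "ktpqgqqtkk", prune upward until reaching a node still needed by another word.
The suffix "k" (1 node) is used only by "ktpqgqqtkk"; "ktpqgqqtk" is itself a stored word, so pruning stops there.
Nodes removed: 1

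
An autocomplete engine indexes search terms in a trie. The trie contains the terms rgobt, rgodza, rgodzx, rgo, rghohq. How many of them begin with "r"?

5

Walk to "r"; the words in its subtree are exactly those with that prefix.
Words under "r": rghohq, rgo, rgobt, rgodza, rgodzx
Count: 5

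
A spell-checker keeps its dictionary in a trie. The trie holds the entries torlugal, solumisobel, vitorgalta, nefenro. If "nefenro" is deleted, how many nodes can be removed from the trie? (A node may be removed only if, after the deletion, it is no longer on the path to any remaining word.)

7

A node on "nefenro"'s path can go only if nothing else ends at it or branches off below it.
No other word shares any prefix with "nefenro", so all 7 of its nodes go.
Nodes removed: 7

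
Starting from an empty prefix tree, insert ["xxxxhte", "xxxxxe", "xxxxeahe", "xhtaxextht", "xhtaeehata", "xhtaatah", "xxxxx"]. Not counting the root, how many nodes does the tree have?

For each word, the new-node count is its length minus the longest prefix already in the trie:
  "xxxxhte" → 7 new (x, x, x, x, h, t, e)
  "xxxxxe" → prefix "xxxx" already present; 2 new (x, e)
  "xxxxeahe" → prefix "xxxx" already present; 4 new (e, a, h, e)
  "xhtaxextht" → prefix "x" already present; 9 new (h, t, a, x, e, x, t, h, t)
  "xhtaeehata" → prefix "xhta" already present; 6 new (e, e, h, a, t, a)
  "xhtaatah" → prefix "xhta" already present; 4 new (a, t, a, h)
  "xxxxx" → prefix "xxxxx" already present; 0 new (none)
Total nodes = 7 + 2 + 4 + 9 + 6 + 4 + 0 = 32

32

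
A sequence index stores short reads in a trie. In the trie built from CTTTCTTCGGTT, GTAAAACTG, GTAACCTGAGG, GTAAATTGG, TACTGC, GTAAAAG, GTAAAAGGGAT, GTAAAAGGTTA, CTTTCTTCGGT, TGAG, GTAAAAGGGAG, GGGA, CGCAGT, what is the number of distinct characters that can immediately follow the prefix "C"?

2

Walk "C" from the root, arriving at one node.
Characters that immediately follow "C" among the stored strings: {G, T}.
That node has 2 child edges.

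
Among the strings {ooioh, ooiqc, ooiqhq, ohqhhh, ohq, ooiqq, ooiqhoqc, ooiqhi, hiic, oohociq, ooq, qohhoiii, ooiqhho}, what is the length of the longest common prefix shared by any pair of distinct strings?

5

Equivalently: take the maximum, over all pairs, of their longest common prefix length.
e.g. "ooiqhho" and "ooiqhi" share the prefix "ooiqh" of length 5; no pair shares a longer one.
Longest shared-prefix length: 5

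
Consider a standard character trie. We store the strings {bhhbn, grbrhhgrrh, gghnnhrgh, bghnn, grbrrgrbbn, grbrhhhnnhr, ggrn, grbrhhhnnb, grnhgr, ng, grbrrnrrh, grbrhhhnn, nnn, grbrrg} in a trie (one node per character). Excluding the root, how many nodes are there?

53

Trace insertions, counting only characters that open a new branch:
  "bhhbn" → 5 new (b, h, h, b, n)
  "grbrhhgrrh" → 10 new (g, r, b, r, h, h, g, r, r, h)
  "gghnnhrgh" → prefix "g" already present; 8 new (g, h, n, n, h, r, g, h)
  "bghnn" → prefix "b" already present; 4 new (g, h, n, n)
  "grbrrgrbbn" → prefix "grbr" already present; 6 new (r, g, r, b, b, n)
  "grbrhhhnnhr" → prefix "grbrhh" already present; 5 new (h, n, n, h, r)
  "ggrn" → prefix "gg" already present; 2 new (r, n)
  "grbrhhhnnb" → prefix "grbrhhhnn" already present; 1 new (b)
  "grnhgr" → prefix "gr" already present; 4 new (n, h, g, r)
  "ng" → 2 new (n, g)
  "grbrrnrrh" → prefix "grbrr" already present; 4 new (n, r, r, h)
  "grbrhhhnn" → prefix "grbrhhhnn" already present; 0 new (none)
  "nnn" → prefix "n" already present; 2 new (n, n)
  "grbrrg" → prefix "grbrrg" already present; 0 new (none)
Total nodes = 5 + 10 + 8 + 4 + 6 + 5 + 2 + 1 + 4 + 2 + 4 + 0 + 2 + 0 = 53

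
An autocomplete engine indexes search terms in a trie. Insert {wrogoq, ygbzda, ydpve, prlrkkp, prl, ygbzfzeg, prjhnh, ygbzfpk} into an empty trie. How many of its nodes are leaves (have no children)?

Leaves are exactly the stored words that no other stored word extends.
Those words: "prjhnh", "prlrkkp", "wrogoq", "ydpve", "ygbzda", "ygbzfpk", "ygbzfzeg"
Leaf count: 7

7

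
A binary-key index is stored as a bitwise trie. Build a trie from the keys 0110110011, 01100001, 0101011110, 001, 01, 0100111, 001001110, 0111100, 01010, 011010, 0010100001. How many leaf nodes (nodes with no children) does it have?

A leaf is a node with no children — equivalently, the end of a word that is not a proper prefix of any other stored word.
Those words: "001001110", "0010100001", "0100111", "0101011110", "01100001", "011010", "0110110011", "0111100"
Leaf count: 8

8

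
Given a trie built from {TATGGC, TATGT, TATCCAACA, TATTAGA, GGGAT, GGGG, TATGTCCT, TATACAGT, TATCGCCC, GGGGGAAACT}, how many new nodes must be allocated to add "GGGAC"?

Walking "GGGAC" from the root, the first 4 characters ("GGGA") follow existing edges; "C" is the first miss.
New nodes needed: |"GGGAC"| − 4 = 5 − 4 = 1.

1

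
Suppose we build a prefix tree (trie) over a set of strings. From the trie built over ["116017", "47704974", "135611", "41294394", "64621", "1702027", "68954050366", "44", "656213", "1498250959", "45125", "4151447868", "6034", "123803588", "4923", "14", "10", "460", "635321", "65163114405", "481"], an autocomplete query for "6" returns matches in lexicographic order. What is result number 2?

635321

DFS of the "6" subtree visits, in order: "6034", "635321", "64621", "65163114405", "656213", "68954050366"
The 2nd is 635321.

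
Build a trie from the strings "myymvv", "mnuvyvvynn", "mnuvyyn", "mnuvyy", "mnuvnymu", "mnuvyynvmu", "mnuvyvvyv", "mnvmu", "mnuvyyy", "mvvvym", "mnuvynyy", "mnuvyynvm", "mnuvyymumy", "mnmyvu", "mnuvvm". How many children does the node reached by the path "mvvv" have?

1

The children of the "mvvv" node are the distinct next characters among strings starting with "mvvv".
Distinct next characters after "mvvv": y.
That node has 1 child edge.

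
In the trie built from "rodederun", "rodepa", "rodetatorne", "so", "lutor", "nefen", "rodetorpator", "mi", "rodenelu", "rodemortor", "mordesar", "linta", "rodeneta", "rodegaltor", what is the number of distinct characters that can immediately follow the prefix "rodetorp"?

1

The children of the "rodetorp" node are the distinct next characters among strings starting with "rodetorp".
Characters that immediately follow "rodetorp" among the stored strings: {a}.
That node has 1 child edge.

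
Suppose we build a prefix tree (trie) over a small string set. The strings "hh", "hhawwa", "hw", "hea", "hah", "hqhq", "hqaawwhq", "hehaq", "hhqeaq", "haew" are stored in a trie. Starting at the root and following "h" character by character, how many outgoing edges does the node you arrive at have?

5

Walk "h" from the root, arriving at one node.
Characters that immediately follow "h" among the stored strings: {a, e, h, q, w}.
That node has 5 child edges.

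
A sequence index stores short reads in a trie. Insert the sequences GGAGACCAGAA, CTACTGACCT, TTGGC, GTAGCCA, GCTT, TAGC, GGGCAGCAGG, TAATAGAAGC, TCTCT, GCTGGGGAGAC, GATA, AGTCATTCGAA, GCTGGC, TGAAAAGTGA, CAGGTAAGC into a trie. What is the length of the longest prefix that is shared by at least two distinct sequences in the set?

Look for the deepest trie node that still has at least two words in its subtree.
e.g. "GCTGGC" and "GCTGGGGAGAC" share the prefix "GCTGG" of length 5; no pair shares a longer one.
Longest shared-prefix length: 5

5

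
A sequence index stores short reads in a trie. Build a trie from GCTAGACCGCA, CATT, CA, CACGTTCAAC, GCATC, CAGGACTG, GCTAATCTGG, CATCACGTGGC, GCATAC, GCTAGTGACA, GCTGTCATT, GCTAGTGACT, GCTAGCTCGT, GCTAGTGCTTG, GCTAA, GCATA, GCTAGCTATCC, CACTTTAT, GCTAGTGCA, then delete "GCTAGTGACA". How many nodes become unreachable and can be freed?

After clearing the end-marker at "GCTAGTGACA", prune upward until reaching a node still needed by another word.
The suffix "A" (1 node) is used only by "GCTAGTGACA"; the node for "GCTAGTGAC" still has the child "T", so pruning stops there.
Nodes removed: 1

1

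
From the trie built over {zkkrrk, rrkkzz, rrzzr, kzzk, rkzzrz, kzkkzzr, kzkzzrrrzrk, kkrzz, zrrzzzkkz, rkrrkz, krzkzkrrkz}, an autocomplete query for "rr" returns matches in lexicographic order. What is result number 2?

Words with prefix "rr", in lexicographic order: "rrkkzz", "rrzzr"
Position 2: rrzzr

rrzzr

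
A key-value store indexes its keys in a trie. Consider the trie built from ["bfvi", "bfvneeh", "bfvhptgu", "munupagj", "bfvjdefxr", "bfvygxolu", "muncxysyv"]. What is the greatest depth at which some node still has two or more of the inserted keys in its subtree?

3

The deepest shared node is where two words last agree before diverging.
"bfvhptgu" and "bfvi" agree on "bfv" (3 characters) before diverging; nothing deeper is shared.
Longest shared-prefix length: 3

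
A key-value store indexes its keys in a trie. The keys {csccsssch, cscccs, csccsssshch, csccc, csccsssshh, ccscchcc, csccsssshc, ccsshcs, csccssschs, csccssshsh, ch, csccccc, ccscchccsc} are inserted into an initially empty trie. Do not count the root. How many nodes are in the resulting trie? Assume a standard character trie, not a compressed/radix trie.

Trie structure (* marks end of a word):
(root)
└─ c
   ├─ c
   │  └─ s
   │     ├─ c
   │     │  └─ c
   │     │     └─ h
   │     │        └─ c
   │     │           └─ c *
   │     │              └─ s
   │     │                 └─ c *
   │     └─ s
   │        └─ h
   │           └─ c
   │              └─ s *
   ├─ h *
   └─ s
      └─ c
         └─ c
            ├─ c *
            │  ├─ c
            │  │  └─ c *
            │  └─ s *
            └─ s
               └─ s
                  └─ s
                     ├─ c
                     │  └─ h *
                     │     └─ s *
                     ├─ h
                     │  └─ s
                     │     └─ h *
                     └─ s
                        └─ h
                           ├─ c *
                           │  └─ h *
                           └─ h *
Counting every labelled node above: 36.

36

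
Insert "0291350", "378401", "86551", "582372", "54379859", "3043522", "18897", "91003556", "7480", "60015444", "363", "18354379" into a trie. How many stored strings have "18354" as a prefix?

1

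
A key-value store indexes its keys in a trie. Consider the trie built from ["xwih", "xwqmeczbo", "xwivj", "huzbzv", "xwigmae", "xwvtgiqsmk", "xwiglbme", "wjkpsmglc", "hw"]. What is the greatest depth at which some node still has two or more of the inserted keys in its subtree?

4

The deepest shared node is where two words last agree before diverging.
e.g. "xwiglbme" and "xwigmae" share the prefix "xwig" of length 4; no pair shares a longer one.
Longest shared-prefix length: 4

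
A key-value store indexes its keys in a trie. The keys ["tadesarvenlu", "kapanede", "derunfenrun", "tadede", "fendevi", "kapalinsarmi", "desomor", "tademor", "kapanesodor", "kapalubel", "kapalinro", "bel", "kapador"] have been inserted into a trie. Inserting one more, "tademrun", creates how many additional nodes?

The longest prefix of "tademrun" already in the trie is "tadem" (length 5).
New nodes needed: |"tademrun"| − 5 = 8 − 5 = 3.

3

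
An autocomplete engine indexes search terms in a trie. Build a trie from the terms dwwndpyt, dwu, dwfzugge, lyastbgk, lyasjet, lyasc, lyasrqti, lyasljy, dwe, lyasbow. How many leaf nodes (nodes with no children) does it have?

Leaves are exactly the stored words that no other stored word extends.
Those words: "dwe", "dwfzugge", "dwu", "dwwndpyt", "lyasbow", "lyasc", "lyasjet", "lyasljy", "lyasrqti", "lyastbgk"
Leaf count: 10

10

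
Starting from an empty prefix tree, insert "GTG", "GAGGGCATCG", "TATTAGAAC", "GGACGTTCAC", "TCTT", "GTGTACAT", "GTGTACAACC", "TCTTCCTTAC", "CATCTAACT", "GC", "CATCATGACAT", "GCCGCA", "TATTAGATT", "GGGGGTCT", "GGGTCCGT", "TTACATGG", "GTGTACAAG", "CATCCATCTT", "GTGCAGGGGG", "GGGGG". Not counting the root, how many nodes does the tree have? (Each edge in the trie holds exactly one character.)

102

Trace insertions, counting only characters that open a new branch:
  "GTG" → 3 new (G, T, G)
  "GAGGGCATCG" → prefix "G" already present; 9 new (A, G, G, G, C, A, T, C, G)
  "TATTAGAAC" → 9 new (T, A, T, T, A, G, A, A, C)
  "GGACGTTCAC" → prefix "G" already present; 9 new (G, A, C, G, T, T, C, A, C)
  "TCTT" → prefix "T" already present; 3 new (C, T, T)
  "GTGTACAT" → prefix "GTG" already present; 5 new (T, A, C, A, T)
  "GTGTACAACC" → prefix "GTGTACA" already present; 3 new (A, C, C)
  "TCTTCCTTAC" → prefix "TCTT" already present; 6 new (C, C, T, T, A, C)
  "CATCTAACT" → 9 new (C, A, T, C, T, A, A, C, T)
  "GC" → prefix "G" already present; 1 new (C)
  "CATCATGACAT" → prefix "CATC" already present; 7 new (A, T, G, A, C, A, T)
  "GCCGCA" → prefix "GC" already present; 4 new (C, G, C, A)
  "TATTAGATT" → prefix "TATTAGA" already present; 2 new (T, T)
  "GGGGGTCT" → prefix "GG" already present; 6 new (G, G, G, T, C, T)
  "GGGTCCGT" → prefix "GGG" already present; 5 new (T, C, C, G, T)
  "TTACATGG" → prefix "T" already present; 7 new (T, A, C, A, T, G, G)
  "GTGTACAAG" → prefix "GTGTACAA" already present; 1 new (G)
  "CATCCATCTT" → prefix "CATC" already present; 6 new (C, A, T, C, T, T)
  "GTGCAGGGGG" → prefix "GTG" already present; 7 new (C, A, G, G, G, G, G)
  "GGGGG" → prefix "GGGGG" already present; 0 new (none)
Total nodes = 3 + 9 + 9 + 9 + 3 + 5 + 3 + 6 + 9 + 1 + 7 + 4 + 2 + 6 + 5 + 7 + 1 + 6 + 7 + 0 = 102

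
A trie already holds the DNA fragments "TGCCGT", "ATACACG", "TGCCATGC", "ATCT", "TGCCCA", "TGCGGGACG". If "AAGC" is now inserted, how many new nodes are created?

"A" is already a path in the trie; the remaining "AGC" must be added.
New nodes needed: |"AAGC"| − 1 = 4 − 1 = 3.

3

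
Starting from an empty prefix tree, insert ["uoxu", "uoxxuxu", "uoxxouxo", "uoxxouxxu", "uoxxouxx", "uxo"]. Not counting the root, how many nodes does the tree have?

16

Trace insertions, counting only characters that open a new branch:
  "uoxu" → 4 new (u, o, x, u)
  "uoxxuxu" → prefix "uox" already present; 4 new (x, u, x, u)
  "uoxxouxo" → prefix "uoxx" already present; 4 new (o, u, x, o)
  "uoxxouxxu" → prefix "uoxxoux" already present; 2 new (x, u)
  "uoxxouxx" → prefix "uoxxouxx" already present; 0 new (none)
  "uxo" → prefix "u" already present; 2 new (x, o)
Total nodes = 4 + 4 + 4 + 2 + 0 + 2 = 16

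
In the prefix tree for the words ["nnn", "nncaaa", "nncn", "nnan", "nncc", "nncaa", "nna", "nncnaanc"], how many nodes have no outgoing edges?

A leaf is a node with no children — equivalently, the end of a word that is not a proper prefix of any other stored word.
Those words: "nnan", "nncaaa", "nncc", "nncnaanc", "nnn"
Leaf count: 5

5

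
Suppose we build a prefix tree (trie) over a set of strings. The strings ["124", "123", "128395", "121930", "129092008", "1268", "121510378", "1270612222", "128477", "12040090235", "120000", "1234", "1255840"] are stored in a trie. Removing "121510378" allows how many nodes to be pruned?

6

After clearing the end-marker at "121510378", prune upward until reaching a node still needed by another word.
The suffix "510378" (6 nodes) is used only by "121510378"; the node for "121" still has the child "9", so pruning stops there.
Nodes removed: 6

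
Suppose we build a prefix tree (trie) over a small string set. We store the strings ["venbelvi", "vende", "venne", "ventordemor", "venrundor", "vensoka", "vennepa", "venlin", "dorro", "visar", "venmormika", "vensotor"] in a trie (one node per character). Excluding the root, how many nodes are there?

54

Trace insertions, counting only characters that open a new branch:
  "venbelvi" → 8 new (v, e, n, b, e, l, v, i)
  "vende" → prefix "ven" already present; 2 new (d, e)
  "venne" → prefix "ven" already present; 2 new (n, e)
  "ventordemor" → prefix "ven" already present; 8 new (t, o, r, d, e, m, o, r)
  "venrundor" → prefix "ven" already present; 6 new (r, u, n, d, o, r)
  "vensoka" → prefix "ven" already present; 4 new (s, o, k, a)
  "vennepa" → prefix "venne" already present; 2 new (p, a)
  "venlin" → prefix "ven" already present; 3 new (l, i, n)
  "dorro" → 5 new (d, o, r, r, o)
  "visar" → prefix "v" already present; 4 new (i, s, a, r)
  "venmormika" → prefix "ven" already present; 7 new (m, o, r, m, i, k, a)
  "vensotor" → prefix "venso" already present; 3 new (t, o, r)
Total nodes = 8 + 2 + 2 + 8 + 6 + 4 + 2 + 3 + 5 + 4 + 7 + 3 = 54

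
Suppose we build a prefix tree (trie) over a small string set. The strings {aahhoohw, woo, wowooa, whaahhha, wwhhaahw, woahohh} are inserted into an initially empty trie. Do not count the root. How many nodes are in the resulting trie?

34

Count nodes per top-level branch (shared prefixes stored once):
  'a'-branch (aahhoohw): 8 nodes
  'w'-branch (whaahhha, woahohh, woo, wowooa, wwhhaahw): 26 nodes
Sum: 34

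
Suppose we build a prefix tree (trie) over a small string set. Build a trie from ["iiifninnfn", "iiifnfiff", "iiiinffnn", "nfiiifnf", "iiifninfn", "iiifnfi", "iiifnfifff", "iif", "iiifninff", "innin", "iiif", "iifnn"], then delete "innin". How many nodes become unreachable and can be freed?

4

After clearing the end-marker at "innin", prune upward until reaching a node still needed by another word.
The suffix "nnin" (4 nodes) is used only by "innin"; the node for "i" still has the child "i", so pruning stops there.
Nodes removed: 4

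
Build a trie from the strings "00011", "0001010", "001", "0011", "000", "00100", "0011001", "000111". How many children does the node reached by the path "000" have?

1

Walk "000" from the root, arriving at one node.
Distinct next characters after "000": 1.
That node has 1 child edge.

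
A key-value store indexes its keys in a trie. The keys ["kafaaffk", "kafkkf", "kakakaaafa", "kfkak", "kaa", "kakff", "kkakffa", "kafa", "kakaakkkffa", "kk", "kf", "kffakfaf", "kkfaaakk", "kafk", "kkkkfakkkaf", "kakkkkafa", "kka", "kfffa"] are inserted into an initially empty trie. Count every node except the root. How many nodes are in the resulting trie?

68

Insert word by word; a character creates a node only if that edge doesn't already exist:
  "kafaaffk" → 8 new (k, a, f, a, a, f, f, k)
  "kafkkf" → prefix "kaf" already present; 3 new (k, k, f)
  "kakakaaafa" → prefix "ka" already present; 8 new (k, a, k, a, a, a, f, a)
  "kfkak" → prefix "k" already present; 4 new (f, k, a, k)
  "kaa" → prefix "ka" already present; 1 new (a)
  "kakff" → prefix "kak" already present; 2 new (f, f)
  "kkakffa" → prefix "k" already present; 6 new (k, a, k, f, f, a)
  "kafa" → prefix "kafa" already present; 0 new (none)
  "kakaakkkffa" → prefix "kaka" already present; 7 new (a, k, k, k, f, f, a)
  "kk" → prefix "kk" already present; 0 new (none)
  "kf" → prefix "kf" already present; 0 new (none)
  "kffakfaf" → prefix "kf" already present; 6 new (f, a, k, f, a, f)
  "kkfaaakk" → prefix "kk" already present; 6 new (f, a, a, a, k, k)
  "kafk" → prefix "kafk" already present; 0 new (none)
  "kkkkfakkkaf" → prefix "kk" already present; 9 new (k, k, f, a, k, k, k, a, f)
  "kakkkkafa" → prefix "kak" already present; 6 new (k, k, k, a, f, a)
  "kka" → prefix "kka" already present; 0 new (none)
  "kfffa" → prefix "kff" already present; 2 new (f, a)
Total nodes = 8 + 3 + 8 + 4 + 1 + 2 + 6 + 0 + 7 + 0 + 0 + 6 + 6 + 0 + 9 + 6 + 0 + 2 = 68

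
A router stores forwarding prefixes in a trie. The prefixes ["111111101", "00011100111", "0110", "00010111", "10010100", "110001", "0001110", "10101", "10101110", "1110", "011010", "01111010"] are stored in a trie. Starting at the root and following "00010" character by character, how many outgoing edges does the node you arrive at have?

1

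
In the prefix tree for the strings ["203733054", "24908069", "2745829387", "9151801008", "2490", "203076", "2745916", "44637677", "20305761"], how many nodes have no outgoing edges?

Leaves are exactly the stored words that no other stored word extends.
Those words: "20305761", "203076", "203733054", "24908069", "2745829387", "2745916", "44637677", "9151801008"
Leaf count: 8

8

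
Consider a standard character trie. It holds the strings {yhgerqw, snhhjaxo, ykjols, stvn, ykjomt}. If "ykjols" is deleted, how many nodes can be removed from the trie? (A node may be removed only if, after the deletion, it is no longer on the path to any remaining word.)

2

After clearing the end-marker at "ykjols", prune upward until reaching a node still needed by another word.
The suffix "ls" (2 nodes) is used only by "ykjols"; the node for "ykjo" still has the child "m", so pruning stops there.
Nodes removed: 2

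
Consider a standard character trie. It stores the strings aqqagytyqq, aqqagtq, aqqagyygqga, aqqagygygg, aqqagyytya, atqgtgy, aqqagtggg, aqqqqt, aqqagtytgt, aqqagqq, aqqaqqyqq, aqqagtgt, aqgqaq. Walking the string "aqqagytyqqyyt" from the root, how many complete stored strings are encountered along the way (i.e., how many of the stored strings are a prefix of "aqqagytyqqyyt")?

Traverse "aqqagytyqqyyt" character by character; count nodes along the way that are marked as word ends.
Prefixes of the query that are stored words: "aqqagytyqq"
Count: 1

1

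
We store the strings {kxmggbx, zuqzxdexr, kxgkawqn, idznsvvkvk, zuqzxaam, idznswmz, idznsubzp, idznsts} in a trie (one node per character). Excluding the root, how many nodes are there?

44

For each word, the new-node count is its length minus the longest prefix already in the trie:
  "kxmggbx" → 7 new (k, x, m, g, g, b, x)
  "zuqzxdexr" → 9 new (z, u, q, z, x, d, e, x, r)
  "kxgkawqn" → prefix "kx" already present; 6 new (g, k, a, w, q, n)
  "idznsvvkvk" → 10 new (i, d, z, n, s, v, v, k, v, k)
  "zuqzxaam" → prefix "zuqzx" already present; 3 new (a, a, m)
  "idznswmz" → prefix "idzns" already present; 3 new (w, m, z)
  "idznsubzp" → prefix "idzns" already present; 4 new (u, b, z, p)
  "idznsts" → prefix "idzns" already present; 2 new (t, s)
Total nodes = 7 + 9 + 6 + 10 + 3 + 3 + 4 + 2 = 44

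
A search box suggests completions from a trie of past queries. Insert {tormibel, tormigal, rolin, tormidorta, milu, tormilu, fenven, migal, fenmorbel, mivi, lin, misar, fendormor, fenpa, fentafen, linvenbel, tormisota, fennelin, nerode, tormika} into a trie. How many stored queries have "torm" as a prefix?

6

Filter for entries beginning with "torm":
Words under "torm": tormibel, tormidorta, tormigal, tormika, tormilu, tormisota
Count: 6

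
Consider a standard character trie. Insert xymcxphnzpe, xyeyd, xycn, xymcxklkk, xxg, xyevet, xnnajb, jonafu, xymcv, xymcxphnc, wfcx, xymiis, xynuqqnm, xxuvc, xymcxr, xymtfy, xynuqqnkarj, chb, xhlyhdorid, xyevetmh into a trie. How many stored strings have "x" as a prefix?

Walk to "x"; the words in its subtree are exactly those with that prefix.
Matches: "xhlyhdorid", "xnnajb", "xxg", "xxuvc", "xycn", "xyevet", "xyevetmh", "xyeyd", "xymcv", "xymcxklkk", "xymcxphnc", "xymcxphnzpe", "xymcxr", "xymiis", "xymtfy", "xynuqqnkarj", "xynuqqnm"
Count: 17

17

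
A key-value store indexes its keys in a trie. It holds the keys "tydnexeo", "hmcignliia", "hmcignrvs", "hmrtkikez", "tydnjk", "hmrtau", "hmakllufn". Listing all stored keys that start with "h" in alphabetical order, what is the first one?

Filter for "h…" and sort: "hmakllufn", "hmcignliia", "hmcignrvs", "hmrtau", "hmrtkikez"
The 1st is hmakllufn.

hmakllufn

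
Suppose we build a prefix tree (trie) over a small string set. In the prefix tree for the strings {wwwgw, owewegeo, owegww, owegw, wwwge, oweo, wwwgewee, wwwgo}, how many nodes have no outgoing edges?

6

Leaves are exactly the stored words that no other stored word extends.
Those words: "owegww", "oweo", "owewegeo", "wwwgewee", "wwwgo", "wwwgw"
Leaf count: 6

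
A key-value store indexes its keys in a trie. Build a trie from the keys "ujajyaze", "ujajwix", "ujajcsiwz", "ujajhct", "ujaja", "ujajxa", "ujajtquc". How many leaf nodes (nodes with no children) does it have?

7

A leaf is a node with no children — equivalently, the end of a word that is not a proper prefix of any other stored word.
Those words: "ujaja", "ujajcsiwz", "ujajhct", "ujajtquc", "ujajwix", "ujajxa", "ujajyaze"
Leaf count: 7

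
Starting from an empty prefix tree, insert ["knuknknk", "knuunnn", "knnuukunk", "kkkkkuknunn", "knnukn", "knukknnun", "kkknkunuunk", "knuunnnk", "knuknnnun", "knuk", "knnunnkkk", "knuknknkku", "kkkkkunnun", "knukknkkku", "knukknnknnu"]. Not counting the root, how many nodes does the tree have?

68

Insert word by word; a character creates a node only if that edge doesn't already exist:
  "knuknknk" → 8 new (k, n, u, k, n, k, n, k)
  "knuunnn" → prefix "knu" already present; 4 new (u, n, n, n)
  "knnuukunk" → prefix "kn" already present; 7 new (n, u, u, k, u, n, k)
  "kkkkkuknunn" → prefix "k" already present; 10 new (k, k, k, k, u, k, n, u, n, n)
  "knnukn" → prefix "knnu" already present; 2 new (k, n)
  "knukknnun" → prefix "knuk" already present; 5 new (k, n, n, u, n)
  "kkknkunuunk" → prefix "kkk" already present; 8 new (n, k, u, n, u, u, n, k)
  "knuunnnk" → prefix "knuunnn" already present; 1 new (k)
  "knuknnnun" → prefix "knukn" already present; 4 new (n, n, u, n)
  "knuk" → prefix "knuk" already present; 0 new (none)
  "knnunnkkk" → prefix "knnu" already present; 5 new (n, n, k, k, k)
  "knuknknkku" → prefix "knuknknk" already present; 2 new (k, u)
  "kkkkkunnun" → prefix "kkkkku" already present; 4 new (n, n, u, n)
  "knukknkkku" → prefix "knukkn" already present; 4 new (k, k, k, u)
  "knukknnknnu" → prefix "knukknn" already present; 4 new (k, n, n, u)
Total nodes = 8 + 4 + 7 + 10 + 2 + 5 + 8 + 1 + 4 + 0 + 5 + 2 + 4 + 4 + 4 = 68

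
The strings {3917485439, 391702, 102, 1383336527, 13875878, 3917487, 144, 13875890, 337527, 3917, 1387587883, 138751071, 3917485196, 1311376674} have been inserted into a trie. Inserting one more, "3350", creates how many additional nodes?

The longest prefix of "3350" already in the trie is "33" (length 2).
Each of the 2 remaining characters creates one node.

2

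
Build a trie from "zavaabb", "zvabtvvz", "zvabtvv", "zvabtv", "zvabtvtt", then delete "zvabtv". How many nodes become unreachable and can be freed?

0

A node on "zvabtv"'s path can go only if nothing else ends at it or branches off below it.
Every node on "zvabtv" is still needed (e.g. by "zvabtvvz"), so nothing is freed.
Nodes removed: 0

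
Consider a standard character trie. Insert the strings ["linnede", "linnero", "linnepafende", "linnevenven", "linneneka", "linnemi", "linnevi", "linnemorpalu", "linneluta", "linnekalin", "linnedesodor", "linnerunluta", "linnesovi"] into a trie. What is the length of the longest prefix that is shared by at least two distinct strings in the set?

7

Look for the deepest trie node that still has at least two words in its subtree.
e.g. "linnede" and "linnedesodor" share the prefix "linnede" of length 7; no pair shares a longer one.
Longest shared-prefix length: 7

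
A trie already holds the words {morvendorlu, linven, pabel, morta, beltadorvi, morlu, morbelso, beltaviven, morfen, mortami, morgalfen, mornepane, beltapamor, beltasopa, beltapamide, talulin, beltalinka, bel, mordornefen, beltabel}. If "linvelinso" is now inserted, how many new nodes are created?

Walking "linvelinso" from the root, the first 5 characters ("linve") follow existing edges; "l" is the first miss.
New nodes needed: |"linvelinso"| − 5 = 10 − 5 = 5.

5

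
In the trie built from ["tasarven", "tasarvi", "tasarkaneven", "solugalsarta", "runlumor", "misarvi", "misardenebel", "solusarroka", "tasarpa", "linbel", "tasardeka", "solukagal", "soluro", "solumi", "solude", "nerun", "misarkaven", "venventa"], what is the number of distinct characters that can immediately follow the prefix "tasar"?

4

Follow the path "tasar" to its node, then look at its outgoing edges.
Distinct next characters after "tasar": d, k, p, v.
That node has 4 child edges.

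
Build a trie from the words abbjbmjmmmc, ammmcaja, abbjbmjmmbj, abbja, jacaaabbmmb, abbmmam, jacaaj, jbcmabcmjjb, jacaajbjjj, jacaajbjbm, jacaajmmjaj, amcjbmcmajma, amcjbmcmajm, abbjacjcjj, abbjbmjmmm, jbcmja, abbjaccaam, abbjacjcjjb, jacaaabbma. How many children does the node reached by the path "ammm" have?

Follow the path "ammm" to its node, then look at its outgoing edges.
Characters that immediately follow "ammm" among the stored strings: {c}.
That node has 1 child edge.

1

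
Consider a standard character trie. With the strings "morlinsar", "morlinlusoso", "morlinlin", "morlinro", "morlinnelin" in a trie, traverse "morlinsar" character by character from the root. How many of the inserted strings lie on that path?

Walk "morlinsar" from the root; an end-of-word marker is hit whenever a stored word is a prefix of "morlinsar".
Prefixes of the query that are stored words: "morlinsar"
Count: 1

1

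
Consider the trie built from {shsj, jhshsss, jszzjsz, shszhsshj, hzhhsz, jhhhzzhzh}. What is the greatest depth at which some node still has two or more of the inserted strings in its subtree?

The deepest shared node is where two words last agree before diverging.
"shsj" and "shszhsshj" agree on "shs" (3 characters) before diverging; nothing deeper is shared.
Longest shared-prefix length: 3

3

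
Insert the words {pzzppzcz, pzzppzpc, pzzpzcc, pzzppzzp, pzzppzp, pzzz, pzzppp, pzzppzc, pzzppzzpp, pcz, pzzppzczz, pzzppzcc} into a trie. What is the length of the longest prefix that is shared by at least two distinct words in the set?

8

Look for the deepest trie node that still has at least two words in its subtree.
"pzzppzcz" and "pzzppzczz" agree on "pzzppzcz" (8 characters) before diverging; nothing deeper is shared.
Longest shared-prefix length: 8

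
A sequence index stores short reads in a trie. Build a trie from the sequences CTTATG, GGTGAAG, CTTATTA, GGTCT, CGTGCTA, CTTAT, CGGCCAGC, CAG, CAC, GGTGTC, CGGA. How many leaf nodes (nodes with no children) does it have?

10

Leaves are exactly the stored words that no other stored word extends.
Those words: "CAC", "CAG", "CGGA", "CGGCCAGC", "CGTGCTA", "CTTATG", "CTTATTA", "GGTCT", "GGTGAAG", "GGTGTC"
Leaf count: 10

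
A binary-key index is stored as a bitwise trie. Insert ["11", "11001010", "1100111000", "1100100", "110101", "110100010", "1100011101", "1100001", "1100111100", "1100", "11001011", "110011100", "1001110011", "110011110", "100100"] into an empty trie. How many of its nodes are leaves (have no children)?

11

Leaves are exactly the stored words that no other stored word extends.
Those words: "100100", "1001110011", "1100001", "1100011101", "1100100", "11001010", "11001011", "1100111000", "1100111100", "110100010", "110101"
Leaf count: 11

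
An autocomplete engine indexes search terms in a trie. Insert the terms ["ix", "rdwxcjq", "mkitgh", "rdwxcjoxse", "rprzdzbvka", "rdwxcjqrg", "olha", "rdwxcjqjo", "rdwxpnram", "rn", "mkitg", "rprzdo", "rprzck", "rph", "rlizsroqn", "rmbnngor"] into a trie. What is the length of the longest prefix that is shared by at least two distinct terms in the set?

Look for the deepest trie node that still has at least two words in its subtree.
"rdwxcjq" and "rdwxcjqjo" agree on "rdwxcjq" (7 characters) before diverging; nothing deeper is shared.
Longest shared-prefix length: 7

7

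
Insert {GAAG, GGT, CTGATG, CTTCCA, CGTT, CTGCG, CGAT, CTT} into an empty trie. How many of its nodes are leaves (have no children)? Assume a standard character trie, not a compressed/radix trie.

7

A leaf is a node with no children — equivalently, the end of a word that is not a proper prefix of any other stored word.
Those words: "CGAT", "CGTT", "CTGATG", "CTGCG", "CTTCCA", "GAAG", "GGT"
Leaf count: 7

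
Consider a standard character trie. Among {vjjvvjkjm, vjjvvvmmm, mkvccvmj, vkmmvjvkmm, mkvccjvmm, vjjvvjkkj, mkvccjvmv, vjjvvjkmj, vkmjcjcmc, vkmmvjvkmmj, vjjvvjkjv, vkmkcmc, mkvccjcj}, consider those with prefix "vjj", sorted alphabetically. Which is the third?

vjjvvjkkj

Words with prefix "vjj", in lexicographic order: "vjjvvjkjm", "vjjvvjkjv", "vjjvvjkkj", "vjjvvjkmj", "vjjvvvmmm"
The 3rd is vjjvvjkkj.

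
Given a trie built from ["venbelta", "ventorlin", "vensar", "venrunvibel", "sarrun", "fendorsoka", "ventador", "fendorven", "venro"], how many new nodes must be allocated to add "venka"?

2

The longest prefix of "venka" already in the trie is "ven" (length 3).
New nodes needed: |"venka"| − 3 = 5 − 3 = 2.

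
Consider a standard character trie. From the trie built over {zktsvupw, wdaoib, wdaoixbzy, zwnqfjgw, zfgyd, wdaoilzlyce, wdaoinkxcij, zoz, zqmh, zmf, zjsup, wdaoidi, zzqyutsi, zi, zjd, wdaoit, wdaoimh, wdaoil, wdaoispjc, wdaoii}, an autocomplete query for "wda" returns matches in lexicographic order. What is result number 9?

Filter for "wda…" and sort: "wdaoib", "wdaoidi", "wdaoii", "wdaoil", "wdaoilzlyce", "wdaoimh", "wdaoinkxcij", "wdaoispjc", "wdaoit", "wdaoixbzy"
The 9th is wdaoit.

wdaoit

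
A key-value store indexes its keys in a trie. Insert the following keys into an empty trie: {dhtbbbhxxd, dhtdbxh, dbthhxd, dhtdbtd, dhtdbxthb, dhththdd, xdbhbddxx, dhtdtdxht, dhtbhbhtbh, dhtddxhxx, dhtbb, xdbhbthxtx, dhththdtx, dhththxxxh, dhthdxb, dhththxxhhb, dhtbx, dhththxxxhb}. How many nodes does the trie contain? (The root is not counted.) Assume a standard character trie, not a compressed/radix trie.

For each word, the new-node count is its length minus the longest prefix already in the trie:
  "dhtbbbhxxd" → 10 new (d, h, t, b, b, b, h, x, x, d)
  "dhtdbxh" → prefix "dht" already present; 4 new (d, b, x, h)
  "dbthhxd" → prefix "d" already present; 6 new (b, t, h, h, x, d)
  "dhtdbtd" → prefix "dhtdb" already present; 2 new (t, d)
  "dhtdbxthb" → prefix "dhtdbx" already present; 3 new (t, h, b)
  "dhththdd" → prefix "dht" already present; 5 new (h, t, h, d, d)
  "xdbhbddxx" → 9 new (x, d, b, h, b, d, d, x, x)
  "dhtdtdxht" → prefix "dhtd" already present; 5 new (t, d, x, h, t)
  "dhtbhbhtbh" → prefix "dhtb" already present; 6 new (h, b, h, t, b, h)
  "dhtddxhxx" → prefix "dhtd" already present; 5 new (d, x, h, x, x)
  "dhtbb" → prefix "dhtbb" already present; 0 new (none)
  "xdbhbthxtx" → prefix "xdbhb" already present; 5 new (t, h, x, t, x)
  "dhththdtx" → prefix "dhththd" already present; 2 new (t, x)
  "dhththxxxh" → prefix "dhthth" already present; 4 new (x, x, x, h)
  "dhthdxb" → prefix "dhth" already present; 3 new (d, x, b)
  "dhththxxhhb" → prefix "dhththxx" already present; 3 new (h, h, b)
  "dhtbx" → prefix "dhtb" already present; 1 new (x)
  "dhththxxxhb" → prefix "dhththxxxh" already present; 1 new (b)
Total nodes = 10 + 4 + 6 + 2 + 3 + 5 + 9 + 5 + 6 + 5 + 0 + 5 + 2 + 4 + 3 + 3 + 1 + 1 = 74

74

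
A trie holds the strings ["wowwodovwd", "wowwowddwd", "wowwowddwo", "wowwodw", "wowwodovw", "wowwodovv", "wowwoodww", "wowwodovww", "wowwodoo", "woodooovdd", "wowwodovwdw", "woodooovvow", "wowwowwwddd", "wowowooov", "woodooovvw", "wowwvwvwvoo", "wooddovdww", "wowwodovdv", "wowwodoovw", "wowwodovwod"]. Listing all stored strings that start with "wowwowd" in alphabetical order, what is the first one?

wowwowddwd

Words with prefix "wowwowd", in lexicographic order: "wowwowddwd", "wowwowddwo"
Position 1: wowwowddwd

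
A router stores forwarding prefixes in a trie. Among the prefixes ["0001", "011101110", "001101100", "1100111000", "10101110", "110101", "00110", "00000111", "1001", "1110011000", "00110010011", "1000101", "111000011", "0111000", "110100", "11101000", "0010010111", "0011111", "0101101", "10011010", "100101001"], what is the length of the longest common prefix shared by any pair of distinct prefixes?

5

The deepest shared node is where two words last agree before diverging.
e.g. "00110" and "00110010011" share the prefix "00110" of length 5; no pair shares a longer one.
Longest shared-prefix length: 5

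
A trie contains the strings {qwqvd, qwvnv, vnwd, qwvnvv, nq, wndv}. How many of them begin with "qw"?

Traverse to the node for "qw", then collect every word in that subtree.
Matches: "qwqvd", "qwvnv", "qwvnvv"
Count: 3

3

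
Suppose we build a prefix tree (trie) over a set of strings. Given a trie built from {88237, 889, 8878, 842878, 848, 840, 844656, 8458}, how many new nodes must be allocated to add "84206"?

2

The longest prefix of "84206" already in the trie is "842" (length 3).
Each of the 2 remaining characters creates one node.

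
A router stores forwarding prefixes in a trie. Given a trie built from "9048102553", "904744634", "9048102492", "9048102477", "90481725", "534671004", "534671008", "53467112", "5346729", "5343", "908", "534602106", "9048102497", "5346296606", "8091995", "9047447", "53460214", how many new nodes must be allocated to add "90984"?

"90" is already a path in the trie; the remaining "984" must be added.
Each of the 3 remaining characters creates one node.

3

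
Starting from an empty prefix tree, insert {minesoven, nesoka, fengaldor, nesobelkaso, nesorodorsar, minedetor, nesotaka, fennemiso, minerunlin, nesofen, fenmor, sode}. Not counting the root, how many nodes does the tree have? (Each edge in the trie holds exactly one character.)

70

For each word, the new-node count is its length minus the longest prefix already in the trie:
  "minesoven" → 9 new (m, i, n, e, s, o, v, e, n)
  "nesoka" → 6 new (n, e, s, o, k, a)
  "fengaldor" → 9 new (f, e, n, g, a, l, d, o, r)
  "nesobelkaso" → prefix "neso" already present; 7 new (b, e, l, k, a, s, o)
  "nesorodorsar" → prefix "neso" already present; 8 new (r, o, d, o, r, s, a, r)
  "minedetor" → prefix "mine" already present; 5 new (d, e, t, o, r)
  "nesotaka" → prefix "neso" already present; 4 new (t, a, k, a)
  "fennemiso" → prefix "fen" already present; 6 new (n, e, m, i, s, o)
  "minerunlin" → prefix "mine" already present; 6 new (r, u, n, l, i, n)
  "nesofen" → prefix "neso" already present; 3 new (f, e, n)
  "fenmor" → prefix "fen" already present; 3 new (m, o, r)
  "sode" → 4 new (s, o, d, e)
Total nodes = 9 + 6 + 9 + 7 + 8 + 5 + 4 + 6 + 6 + 3 + 3 + 4 = 70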